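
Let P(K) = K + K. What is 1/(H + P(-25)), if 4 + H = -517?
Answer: -1/571 ≈ -0.0017513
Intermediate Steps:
P(K) = 2*K
H = -521 (H = -4 - 517 = -521)
1/(H + P(-25)) = 1/(-521 + 2*(-25)) = 1/(-521 - 50) = 1/(-571) = -1/571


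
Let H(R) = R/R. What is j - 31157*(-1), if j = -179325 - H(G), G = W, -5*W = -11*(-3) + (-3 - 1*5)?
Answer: -148169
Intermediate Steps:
W = -5 (W = -(-11*(-3) + (-3 - 1*5))/5 = -(33 + (-3 - 5))/5 = -(33 - 8)/5 = -⅕*25 = -5)
G = -5
H(R) = 1
j = -179326 (j = -179325 - 1*1 = -179325 - 1 = -179326)
j - 31157*(-1) = -179326 - 31157*(-1) = -179326 + 31157 = -148169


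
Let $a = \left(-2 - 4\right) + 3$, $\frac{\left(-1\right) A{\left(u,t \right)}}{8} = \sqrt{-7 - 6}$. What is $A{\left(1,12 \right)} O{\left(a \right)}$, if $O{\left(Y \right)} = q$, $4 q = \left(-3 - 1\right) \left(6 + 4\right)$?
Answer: $80 i \sqrt{13} \approx 288.44 i$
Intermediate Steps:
$A{\left(u,t \right)} = - 8 i \sqrt{13}$ ($A{\left(u,t \right)} = - 8 \sqrt{-7 - 6} = - 8 \sqrt{-13} = - 8 i \sqrt{13}$)
$a = -3$ ($a = -6 + 3 = -3$)
$q = -10$ ($q = \frac{\left(-3 - 1\right) \left(6 + 4\right)}{4} = \frac{\left(-4\right) 10}{4} = \frac{1}{4} \left(-40\right) = -10$)
$O{\left(Y \right)} = -10$
$A{\left(1,12 \right)} O{\left(a \right)} = - 8 i \sqrt{13} \left(-10\right) = 80 i \sqrt{13}$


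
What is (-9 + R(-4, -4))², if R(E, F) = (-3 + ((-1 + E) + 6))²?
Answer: 25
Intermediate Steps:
R(E, F) = (2 + E)² (R(E, F) = (-3 + (5 + E))² = (2 + E)²)
(-9 + R(-4, -4))² = (-9 + (2 - 4)²)² = (-9 + (-2)²)² = (-9 + 4)² = (-5)² = 25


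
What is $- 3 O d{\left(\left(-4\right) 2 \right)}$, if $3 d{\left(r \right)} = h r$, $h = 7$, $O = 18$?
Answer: $1008$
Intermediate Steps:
$d{\left(r \right)} = \frac{7 r}{3}$
$- 3 O d{\left(\left(-4\right) 2 \right)} = \left(-3\right) 18 \frac{7 \left(\left(-4\right) 2\right)}{3} = - 54 \cdot \frac{7}{3} \left(-8\right) = \left(-54\right) \left(- \frac{56}{3}\right) = 1008$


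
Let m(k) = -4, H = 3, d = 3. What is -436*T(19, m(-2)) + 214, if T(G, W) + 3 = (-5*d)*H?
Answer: 21142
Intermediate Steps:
T(G, W) = -48 (T(G, W) = -3 - 5*3*3 = -3 - 15*3 = -3 - 45 = -48)
-436*T(19, m(-2)) + 214 = -436*(-48) + 214 = 20928 + 214 = 21142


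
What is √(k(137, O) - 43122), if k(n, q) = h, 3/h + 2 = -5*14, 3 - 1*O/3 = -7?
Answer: 7*I*√126726/12 ≈ 207.66*I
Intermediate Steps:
O = 30 (O = 9 - 3*(-7) = 9 + 21 = 30)
h = -1/24 (h = 3/(-2 - 5*14) = 3/(-2 - 70) = 3/(-72) = 3*(-1/72) = -1/24 ≈ -0.041667)
k(n, q) = -1/24
√(k(137, O) - 43122) = √(-1/24 - 43122) = √(-1034929/24) = 7*I*√126726/12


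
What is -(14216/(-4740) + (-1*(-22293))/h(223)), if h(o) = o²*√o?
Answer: 3554/1185 - 22293*√223/11089567 ≈ 2.9691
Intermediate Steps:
h(o) = o^(5/2)
-(14216/(-4740) + (-1*(-22293))/h(223)) = -(14216/(-4740) + (-1*(-22293))/(223^(5/2))) = -(14216*(-1/4740) + 22293/((49729*√223))) = -(-3554/1185 + 22293*(√223/11089567)) = -(-3554/1185 + 22293*√223/11089567) = 3554/1185 - 22293*√223/11089567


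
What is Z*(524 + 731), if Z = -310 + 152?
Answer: -198290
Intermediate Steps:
Z = -158
Z*(524 + 731) = -158*(524 + 731) = -158*1255 = -198290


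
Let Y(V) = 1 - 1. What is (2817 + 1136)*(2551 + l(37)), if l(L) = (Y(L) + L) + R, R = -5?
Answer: 10210599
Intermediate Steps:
Y(V) = 0
l(L) = -5 + L (l(L) = (0 + L) - 5 = L - 5 = -5 + L)
(2817 + 1136)*(2551 + l(37)) = (2817 + 1136)*(2551 + (-5 + 37)) = 3953*(2551 + 32) = 3953*2583 = 10210599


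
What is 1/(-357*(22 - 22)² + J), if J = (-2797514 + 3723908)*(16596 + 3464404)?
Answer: 1/3224777514000 ≈ 3.1010e-13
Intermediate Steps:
J = 3224777514000 (J = 926394*3481000 = 3224777514000)
1/(-357*(22 - 22)² + J) = 1/(-357*(22 - 22)² + 3224777514000) = 1/(-357*0² + 3224777514000) = 1/(-357*0 + 3224777514000) = 1/(0 + 3224777514000) = 1/3224777514000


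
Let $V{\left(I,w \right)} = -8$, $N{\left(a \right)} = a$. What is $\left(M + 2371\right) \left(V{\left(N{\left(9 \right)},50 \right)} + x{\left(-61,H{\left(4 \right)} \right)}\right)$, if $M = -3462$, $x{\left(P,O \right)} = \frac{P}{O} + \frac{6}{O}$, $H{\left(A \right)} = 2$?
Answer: $\frac{77461}{2} \approx 38731.0$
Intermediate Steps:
$x{\left(P,O \right)} = \frac{6}{O} + \frac{P}{O}$
$\left(M + 2371\right) \left(V{\left(N{\left(9 \right)},50 \right)} + x{\left(-61,H{\left(4 \right)} \right)}\right) = \left(-3462 + 2371\right) \left(-8 + \frac{6 - 61}{2}\right) = - 1091 \left(-8 + \frac{1}{2} \left(-55\right)\right) = - 1091 \left(-8 - \frac{55}{2}\right) = \left(-1091\right) \left(- \frac{71}{2}\right) = \frac{77461}{2}$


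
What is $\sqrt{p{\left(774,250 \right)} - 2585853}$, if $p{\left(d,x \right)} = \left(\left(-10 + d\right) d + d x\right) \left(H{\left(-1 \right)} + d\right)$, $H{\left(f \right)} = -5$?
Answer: $3 \sqrt{66772559} \approx 24514.0$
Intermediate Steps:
$p{\left(d,x \right)} = \left(-5 + d\right) \left(d x + d \left(-10 + d\right)\right)$ ($p{\left(d,x \right)} = \left(\left(-10 + d\right) d + d x\right) \left(-5 + d\right) = \left(d \left(-10 + d\right) + d x\right) \left(-5 + d\right) = \left(d x + d \left(-10 + d\right)\right) \left(-5 + d\right) = \left(-5 + d\right) \left(d x + d \left(-10 + d\right)\right)$)
$\sqrt{p{\left(774,250 \right)} - 2585853} = \sqrt{774 \left(50 + 774^{2} - 11610 - 1250 + 774 \cdot 250\right) - 2585853} = \sqrt{774 \left(50 + 599076 - 11610 - 1250 + 193500\right) - 2585853} = \sqrt{774 \cdot 779766 - 2585853} = \sqrt{603538884 - 2585853} = \sqrt{600953031} = 3 \sqrt{66772559}$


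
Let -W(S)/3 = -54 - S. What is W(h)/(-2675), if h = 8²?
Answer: -354/2675 ≈ -0.13234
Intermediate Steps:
h = 64
W(S) = 162 + 3*S (W(S) = -3*(-54 - S) = 162 + 3*S)
W(h)/(-2675) = (162 + 3*64)/(-2675) = (162 + 192)*(-1/2675) = 354*(-1/2675) = -354/2675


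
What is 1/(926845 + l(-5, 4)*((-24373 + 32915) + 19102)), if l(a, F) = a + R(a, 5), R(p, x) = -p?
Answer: 1/926845 ≈ 1.0789e-6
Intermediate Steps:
l(a, F) = 0 (l(a, F) = a - a = 0)
1/(926845 + l(-5, 4)*((-24373 + 32915) + 19102)) = 1/(926845 + 0*((-24373 + 32915) + 19102)) = 1/(926845 + 0*(8542 + 19102)) = 1/(926845 + 0*27644) = 1/(926845 + 0) = 1/926845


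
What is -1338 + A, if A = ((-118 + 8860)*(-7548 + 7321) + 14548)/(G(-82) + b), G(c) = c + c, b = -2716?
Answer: -941777/1440 ≈ -654.01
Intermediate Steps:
G(c) = 2*c
A = 984943/1440 (A = ((-118 + 8860)*(-7548 + 7321) + 14548)/(2*(-82) - 2716) = (8742*(-227) + 14548)/(-164 - 2716) = (-1984434 + 14548)/(-2880) = -1969886*(-1/2880) = 984943/1440 ≈ 683.99)
-1338 + A = -1338 + 984943/1440 = -941777/1440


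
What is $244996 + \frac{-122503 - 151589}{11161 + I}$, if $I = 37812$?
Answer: $\frac{11997915016}{48973} \approx 2.4499 \cdot 10^{5}$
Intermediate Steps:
$244996 + \frac{-122503 - 151589}{11161 + I} = 244996 + \frac{-122503 - 151589}{11161 + 37812} = 244996 - \frac{274092}{48973} = \frac{11997915016}{48973}$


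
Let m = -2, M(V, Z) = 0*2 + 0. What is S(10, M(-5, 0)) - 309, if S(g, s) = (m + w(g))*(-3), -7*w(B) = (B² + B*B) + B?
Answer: -213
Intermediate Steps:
M(V, Z) = 0 (M(V, Z) = 0 + 0 = 0)
w(B) = -2*B²/7 - B/7 (w(B) = -((B² + B*B) + B)/7 = -((B² + B²) + B)/7 = -(2*B² + B)/7 = -(B + 2*B²)/7 = -2*B²/7 - B/7)
S(g, s) = 6 + 3*g*(1 + 2*g)/7 (S(g, s) = (-2 - g*(1 + 2*g)/7)*(-3) = 6 + 3*g*(1 + 2*g)/7)
S(10, M(-5, 0)) - 309 = (6 + (3/7)*10*(1 + 2*10)) - 309 = (6 + (3/7)*10*(1 + 20)) - 309 = (6 + (3/7)*10*21) - 309 = (6 + 90) - 309 = 96 - 309 = -213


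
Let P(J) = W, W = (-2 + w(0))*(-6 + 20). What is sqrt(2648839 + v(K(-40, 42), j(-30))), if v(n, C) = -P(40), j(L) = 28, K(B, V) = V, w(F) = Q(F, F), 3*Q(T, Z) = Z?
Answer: sqrt(2648867) ≈ 1627.5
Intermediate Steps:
Q(T, Z) = Z/3
w(F) = F/3
W = -28 (W = (-2 + (1/3)*0)*(-6 + 20) = (-2 + 0)*14 = -2*14 = -28)
P(J) = -28
v(n, C) = 28 (v(n, C) = -1*(-28) = 28)
sqrt(2648839 + v(K(-40, 42), j(-30))) = sqrt(2648839 + 28) = sqrt(2648867)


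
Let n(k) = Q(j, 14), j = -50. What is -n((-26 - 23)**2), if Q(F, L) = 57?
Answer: -57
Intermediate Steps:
n(k) = 57
-n((-26 - 23)**2) = -1*57 = -57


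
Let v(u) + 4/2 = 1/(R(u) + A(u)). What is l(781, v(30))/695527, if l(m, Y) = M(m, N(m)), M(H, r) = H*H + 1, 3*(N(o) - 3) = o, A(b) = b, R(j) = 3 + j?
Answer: 609962/695527 ≈ 0.87698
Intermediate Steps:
N(o) = 3 + o/3
M(H, r) = 1 + H² (M(H, r) = H² + 1 = 1 + H²)
v(u) = -2 + 1/(3 + 2*u) (v(u) = -2 + 1/((3 + u) + u) = -2 + 1/(3 + 2*u))
l(m, Y) = 1 + m²
l(781, v(30))/695527 = (1 + 781²)/695527 = (1 + 609961)*(1/695527) = 609962*(1/695527) = 609962/695527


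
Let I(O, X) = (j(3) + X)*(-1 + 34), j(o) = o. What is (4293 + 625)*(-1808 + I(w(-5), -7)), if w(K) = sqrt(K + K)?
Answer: -9540920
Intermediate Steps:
w(K) = sqrt(2)*sqrt(K) (w(K) = sqrt(2*K) = sqrt(2)*sqrt(K))
I(O, X) = 99 + 33*X (I(O, X) = (3 + X)*(-1 + 34) = (3 + X)*33 = 99 + 33*X)
(4293 + 625)*(-1808 + I(w(-5), -7)) = (4293 + 625)*(-1808 + (99 + 33*(-7))) = 4918*(-1808 + (99 - 231)) = 4918*(-1808 - 132) = 4918*(-1940) = -9540920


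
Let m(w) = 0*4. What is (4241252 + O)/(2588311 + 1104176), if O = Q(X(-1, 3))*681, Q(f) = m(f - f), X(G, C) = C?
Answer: 4241252/3692487 ≈ 1.1486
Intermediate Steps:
m(w) = 0
Q(f) = 0
O = 0 (O = 0*681 = 0)
(4241252 + O)/(2588311 + 1104176) = (4241252 + 0)/(2588311 + 1104176) = 4241252/3692487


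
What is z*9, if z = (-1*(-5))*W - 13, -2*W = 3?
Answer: -369/2 ≈ -184.50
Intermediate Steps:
W = -3/2 (W = -½*3 = -3/2 ≈ -1.5000)
z = -41/2 (z = -1*(-5)*(-3/2) - 13 = 5*(-3/2) - 13 = -15/2 - 13 = -41/2 ≈ -20.500)
z*9 = -41/2*9 = -369/2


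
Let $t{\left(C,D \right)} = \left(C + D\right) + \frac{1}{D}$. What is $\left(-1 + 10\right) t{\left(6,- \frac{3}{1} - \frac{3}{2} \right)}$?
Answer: $\frac{23}{2} \approx 11.5$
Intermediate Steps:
$t{\left(C,D \right)} = C + D + \frac{1}{D}$
$\left(-1 + 10\right) t{\left(6,- \frac{3}{1} - \frac{3}{2} \right)} = \left(-1 + 10\right) \left(6 - \left(3 + \frac{3}{2}\right) + \frac{1}{- \frac{3}{1} - \frac{3}{2}}\right) = 9 \left(6 - \frac{9}{2} + \frac{1}{\left(-3\right) 1 - \frac{3}{2}}\right) = 9 \left(6 - \frac{9}{2} + \frac{1}{-3 - \frac{3}{2}}\right) = 9 \left(6 - \frac{9}{2} + \frac{1}{- \frac{9}{2}}\right) = 9 \left(6 - \frac{9}{2} - \frac{2}{9}\right) = 9 \cdot \frac{23}{18} = \frac{23}{2}$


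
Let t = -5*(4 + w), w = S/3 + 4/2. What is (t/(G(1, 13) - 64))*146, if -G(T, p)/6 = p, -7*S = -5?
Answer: 47815/1491 ≈ 32.069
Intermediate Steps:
S = 5/7 (S = -⅐*(-5) = 5/7 ≈ 0.71429)
G(T, p) = -6*p
w = 47/21 (w = (5/7)/3 + 4/2 = (5/7)*(⅓) + 4*(½) = 5/21 + 2 = 47/21 ≈ 2.2381)
t = -655/21 (t = -5*(4 + 47/21) = -5*131/21 = -655/21 ≈ -31.190)
(t/(G(1, 13) - 64))*146 = -655/(21*(-6*13 - 64))*146 = -655/(21*(-78 - 64))*146 = -655/21/(-142)*146 = -655/21*(-1/142)*146 = (655/2982)*146 = 47815/1491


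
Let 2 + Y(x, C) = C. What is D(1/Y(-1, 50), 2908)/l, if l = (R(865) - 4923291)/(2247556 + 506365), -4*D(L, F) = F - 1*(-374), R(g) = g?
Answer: 4519184361/9844852 ≈ 459.04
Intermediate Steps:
Y(x, C) = -2 + C
D(L, F) = -187/2 - F/4 (D(L, F) = -(F - 1*(-374))/4 = -(F + 374)/4 = -(374 + F)/4 = -187/2 - F/4)
l = -4922426/2753921 (l = (865 - 4923291)/(2247556 + 506365) = -4922426/2753921 ≈ -1.7874)
D(1/Y(-1, 50), 2908)/l = (-187/2 - 1/4*2908)/(-4922426/2753921) = (-187/2 - 727)*(-2753921/4922426) = -1641/2*(-2753921/4922426) = 4519184361/9844852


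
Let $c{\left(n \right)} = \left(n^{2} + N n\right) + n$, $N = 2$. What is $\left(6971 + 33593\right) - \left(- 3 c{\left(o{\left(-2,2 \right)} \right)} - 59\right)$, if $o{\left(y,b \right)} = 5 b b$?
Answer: $42003$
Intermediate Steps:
$o{\left(y,b \right)} = 5 b^{2}$
$c{\left(n \right)} = n^{2} + 3 n$ ($c{\left(n \right)} = \left(n^{2} + 2 n\right) + n = n^{2} + 3 n$)
$\left(6971 + 33593\right) - \left(- 3 c{\left(o{\left(-2,2 \right)} \right)} - 59\right) = \left(6971 + 33593\right) - \left(- 3 \cdot 5 \cdot 2^{2} \left(3 + 5 \cdot 2^{2}\right) - 59\right) = 40564 - \left(- 3 \cdot 5 \cdot 4 \left(3 + 5 \cdot 4\right) - 59\right) = 40564 - \left(- 3 \cdot 20 \left(3 + 20\right) - 59\right) = 40564 - \left(- 3 \cdot 20 \cdot 23 - 59\right) = 40564 - \left(\left(-3\right) 460 - 59\right) = 40564 - \left(-1380 - 59\right) = 40564 - -1439 = 40564 + 1439 = 42003$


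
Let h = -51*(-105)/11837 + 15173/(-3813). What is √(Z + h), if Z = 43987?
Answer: √1828564759849725609/6447783 ≈ 209.72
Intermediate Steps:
h = -22740598/6447783 (h = 5355*(1/11837) + 15173*(-1/3813) = 765/1691 - 15173/3813 = -22740598/6447783 ≈ -3.5269)
√(Z + h) = √(43987 - 22740598/6447783) = √(283595890223/6447783) = √1828564759849725609/6447783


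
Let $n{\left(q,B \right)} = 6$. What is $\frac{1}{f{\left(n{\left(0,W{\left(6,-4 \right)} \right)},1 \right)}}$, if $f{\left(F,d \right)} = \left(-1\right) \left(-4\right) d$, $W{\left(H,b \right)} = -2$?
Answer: $\frac{1}{4} \approx 0.25$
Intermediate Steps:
$f{\left(F,d \right)} = 4 d$
$\frac{1}{f{\left(n{\left(0,W{\left(6,-4 \right)} \right)},1 \right)}} = \frac{1}{4 \cdot 1} = \frac{1}{4}$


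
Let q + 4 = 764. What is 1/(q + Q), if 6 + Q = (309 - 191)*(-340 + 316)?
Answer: -1/2078 ≈ -0.00048123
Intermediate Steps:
q = 760 (q = -4 + 764 = 760)
Q = -2838 (Q = -6 + (309 - 191)*(-340 + 316) = -6 + 118*(-24) = -6 - 2832 = -2838)
1/(q + Q) = 1/(760 - 2838) = 1/(-2078) = -1/2078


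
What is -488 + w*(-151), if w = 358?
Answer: -54546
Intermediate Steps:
-488 + w*(-151) = -488 + 358*(-151) = -488 - 54058 = -54546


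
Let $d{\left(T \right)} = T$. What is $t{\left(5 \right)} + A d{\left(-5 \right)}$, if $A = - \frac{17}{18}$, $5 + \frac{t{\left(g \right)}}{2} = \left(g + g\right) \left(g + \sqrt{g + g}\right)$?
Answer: $\frac{1705}{18} + 20 \sqrt{10} \approx 157.97$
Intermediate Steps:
$t{\left(g \right)} = -10 + 4 g \left(g + \sqrt{2} \sqrt{g}\right)$ ($t{\left(g \right)} = -10 + 2 \left(g + g\right) \left(g + \sqrt{g + g}\right) = -10 + 2 \cdot 2 g \left(g + \sqrt{2 g}\right) = -10 + 2 \cdot 2 g \left(g + \sqrt{2} \sqrt{g}\right) = -10 + 4 g \left(g + \sqrt{2} \sqrt{g}\right)$)
$A = - \frac{17}{18}$ ($A = \left(-17\right) \frac{1}{18} = - \frac{17}{18} \approx -0.94444$)
$t{\left(5 \right)} + A d{\left(-5 \right)} = \left(-10 + 4 \cdot 5^{2} + 4 \sqrt{2} \cdot 5^{\frac{3}{2}}\right) - - \frac{85}{18} = \left(-10 + 4 \cdot 25 + 4 \sqrt{2} \cdot 5 \sqrt{5}\right) + \frac{85}{18} = \left(-10 + 100 + 20 \sqrt{10}\right) + \frac{85}{18} = \left(90 + 20 \sqrt{10}\right) + \frac{85}{18} = \frac{1705}{18} + 20 \sqrt{10}$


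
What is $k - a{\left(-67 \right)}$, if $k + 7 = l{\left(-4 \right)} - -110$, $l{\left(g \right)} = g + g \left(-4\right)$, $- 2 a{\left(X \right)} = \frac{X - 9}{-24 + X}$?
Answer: $\frac{10503}{91} \approx 115.42$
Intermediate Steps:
$a{\left(X \right)} = - \frac{-9 + X}{2 \left(-24 + X\right)}$ ($a{\left(X \right)} = - \frac{\left(X - 9\right) \frac{1}{-24 + X}}{2} = - \frac{\left(-9 + X\right) \frac{1}{-24 + X}}{2} = - \frac{\frac{1}{-24 + X} \left(-9 + X\right)}{2} = - \frac{-9 + X}{2 \left(-24 + X\right)}$)
$l{\left(g \right)} = - 3 g$ ($l{\left(g \right)} = g - 4 g = - 3 g$)
$k = 115$ ($k = -7 - -122 = -7 + \left(12 + 110\right) = -7 + 122 = 115$)
$k - a{\left(-67 \right)} = 115 - \frac{9 - -67}{2 \left(-24 - 67\right)} = 115 - \frac{9 + 67}{2 \left(-91\right)} = 115 - \frac{1}{2} \left(- \frac{1}{91}\right) 76 = 115 - - \frac{38}{91} = 115 + \frac{38}{91} = \frac{10503}{91}$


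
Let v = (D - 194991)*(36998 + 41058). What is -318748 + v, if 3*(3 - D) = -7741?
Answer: -45056674732/3 ≈ -1.5019e+10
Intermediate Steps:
D = 7750/3 (D = 3 - 1/3*(-7741) = 3 + 7741/3 = 7750/3 ≈ 2583.3)
v = -45055718488/3 (v = (7750/3 - 194991)*(36998 + 41058) = -577223/3*78056 = -45055718488/3 ≈ -1.5019e+10)
-318748 + v = -318748 - 45055718488/3 = -45056674732/3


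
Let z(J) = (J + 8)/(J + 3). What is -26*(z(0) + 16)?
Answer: -1456/3 ≈ -485.33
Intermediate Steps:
z(J) = (8 + J)/(3 + J)
-26*(z(0) + 16) = -26*((8 + 0)/(3 + 0) + 16) = -26*(8/3 + 16) = -26*56/3 = -1456/3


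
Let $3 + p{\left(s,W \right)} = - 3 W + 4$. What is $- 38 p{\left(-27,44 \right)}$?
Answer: $4978$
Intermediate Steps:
$p{\left(s,W \right)} = 1 - 3 W$ ($p{\left(s,W \right)} = -3 - \left(-4 + 3 W\right) = 1 - 3 W$)
$- 38 p{\left(-27,44 \right)} = - 38 \left(1 - 132\right) = \left(-38\right) \left(-131\right) = 4978$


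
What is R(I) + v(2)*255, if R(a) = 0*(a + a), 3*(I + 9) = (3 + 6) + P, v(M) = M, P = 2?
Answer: 510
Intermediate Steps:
I = -16/3 (I = -9 + ((3 + 6) + 2)/3 = -9 + (9 + 2)/3 = -9 + (⅓)*11 = -9 + 11/3 = -16/3 ≈ -5.3333)
R(a) = 0 (R(a) = 0*(2*a) = 0)
R(I) + v(2)*255 = 0 + 2*255 = 0 + 510 = 510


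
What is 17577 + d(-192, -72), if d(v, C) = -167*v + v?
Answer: 49449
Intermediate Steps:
d(v, C) = -166*v
17577 + d(-192, -72) = 17577 - 166*(-192) = 17577 + 31872 = 49449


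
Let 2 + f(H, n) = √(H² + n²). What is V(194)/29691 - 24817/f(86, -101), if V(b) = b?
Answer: -1470270052/522353763 - 24817*√17597/17593 ≈ -189.94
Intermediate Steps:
f(H, n) = -2 + √(H² + n²)
V(194)/29691 - 24817/f(86, -101) = 194/29691 - 24817/(-2 + √(86² + (-101)²)) = 194*(1/29691) - 24817/(-2 + √(7396 + 10201)) = 194/29691 - 24817/(-2 + √17597)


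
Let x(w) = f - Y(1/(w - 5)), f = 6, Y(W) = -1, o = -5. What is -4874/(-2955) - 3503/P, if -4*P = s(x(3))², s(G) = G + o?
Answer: 10356239/2955 ≈ 3504.6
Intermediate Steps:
x(w) = 7 (x(w) = 6 - 1*(-1) = 6 + 1 = 7)
s(G) = -5 + G (s(G) = G - 5 = -5 + G)
P = -1 (P = -(-5 + 7)²/4 = -¼*2² = -¼*4 = -1)
-4874/(-2955) - 3503/P = -4874/(-2955) - 3503/(-1) = -4874*(-1/2955) - 3503*(-1) = 4874/2955 + 3503 = 10356239/2955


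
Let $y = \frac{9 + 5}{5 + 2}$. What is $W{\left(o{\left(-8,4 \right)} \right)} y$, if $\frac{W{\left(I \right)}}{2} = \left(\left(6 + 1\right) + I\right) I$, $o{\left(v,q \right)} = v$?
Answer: $32$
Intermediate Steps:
$y = 2$ ($y = \frac{14}{7} = 14 \cdot \frac{1}{7} = 2$)
$W{\left(I \right)} = 2 I \left(7 + I\right)$ ($W{\left(I \right)} = 2 \left(\left(6 + 1\right) + I\right) I = 2 \left(7 + I\right) I = 2 I \left(7 + I\right)$)
$W{\left(o{\left(-8,4 \right)} \right)} y = 2 \left(-8\right) \left(7 - 8\right) 2 = 2 \left(-8\right) \left(-1\right) 2 = 16 \cdot 2 = 32$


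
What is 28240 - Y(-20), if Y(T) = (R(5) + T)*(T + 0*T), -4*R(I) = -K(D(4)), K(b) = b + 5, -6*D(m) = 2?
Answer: 83590/3 ≈ 27863.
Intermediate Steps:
D(m) = -⅓ (D(m) = -⅙*2 = -⅓)
K(b) = 5 + b
R(I) = 7/6 (R(I) = -(-1)*(5 - ⅓)/4 = -(-1)*14/(4*3) = -¼*(-14/3) = 7/6)
Y(T) = T*(7/6 + T) (Y(T) = (7/6 + T)*(T + 0*T) = (7/6 + T)*(T + 0) = (7/6 + T)*T = T*(7/6 + T))
28240 - Y(-20) = 28240 - (-20)*(7 + 6*(-20))/6 = 28240 - (-20)*(7 - 120)/6 = 28240 - (-20)*(-113)/6 = 28240 - 1*1130/3 = 28240 - 1130/3 = 83590/3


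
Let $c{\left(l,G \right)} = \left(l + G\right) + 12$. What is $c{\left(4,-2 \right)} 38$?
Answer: $532$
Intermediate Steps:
$c{\left(l,G \right)} = 12 + G + l$ ($c{\left(l,G \right)} = \left(G + l\right) + 12 = 12 + G + l$)
$c{\left(4,-2 \right)} 38 = \left(12 - 2 + 4\right) 38 = 14 \cdot 38 = 532$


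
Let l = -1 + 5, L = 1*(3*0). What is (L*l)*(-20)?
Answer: 0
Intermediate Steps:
L = 0 (L = 1*0 = 0)
l = 4
(L*l)*(-20) = (0*4)*(-20) = 0*(-20) = 0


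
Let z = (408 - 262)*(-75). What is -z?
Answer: 10950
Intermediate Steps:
z = -10950 (z = 146*(-75) = -10950)
-z = -1*(-10950) = 10950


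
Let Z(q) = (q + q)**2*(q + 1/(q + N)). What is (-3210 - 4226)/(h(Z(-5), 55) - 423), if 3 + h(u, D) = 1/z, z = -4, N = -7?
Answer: 2704/155 ≈ 17.445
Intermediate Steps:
Z(q) = 4*q**2*(q + 1/(-7 + q)) (Z(q) = (q + q)**2*(q + 1/(q - 7)) = (2*q)**2*(q + 1/(-7 + q)) = (4*q**2)*(q + 1/(-7 + q)) = 4*q**2*(q + 1/(-7 + q)))
h(u, D) = -13/4 (h(u, D) = -3 + 1/(-4) = -3 - 1/4 = -13/4)
(-3210 - 4226)/(h(Z(-5), 55) - 423) = (-3210 - 4226)/(-13/4 - 423) = -7436/(-1705/4) = -7436*(-4/1705) = 2704/155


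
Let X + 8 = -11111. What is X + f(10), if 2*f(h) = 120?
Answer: -11059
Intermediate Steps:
X = -11119 (X = -8 - 11111 = -11119)
f(h) = 60 (f(h) = (1/2)*120 = 60)
X + f(10) = -11119 + 60 = -11059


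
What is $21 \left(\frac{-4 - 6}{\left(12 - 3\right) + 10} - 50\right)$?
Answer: $- \frac{20160}{19} \approx -1061.1$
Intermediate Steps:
$21 \left(\frac{-4 - 6}{\left(12 - 3\right) + 10} - 50\right) = 21 \left(- \frac{10}{9 + 10} - 50\right) = 21 \left(- \frac{10}{19} - 50\right) = 21 \left(- \frac{960}{19}\right) = - \frac{20160}{19}$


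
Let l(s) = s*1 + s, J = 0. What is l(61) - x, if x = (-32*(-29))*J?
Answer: 122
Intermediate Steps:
x = 0 (x = -32*(-29)*0 = 928*0 = 0)
l(s) = 2*s (l(s) = s + s = 2*s)
l(61) - x = 2*61 - 1*0 = 122 + 0 = 122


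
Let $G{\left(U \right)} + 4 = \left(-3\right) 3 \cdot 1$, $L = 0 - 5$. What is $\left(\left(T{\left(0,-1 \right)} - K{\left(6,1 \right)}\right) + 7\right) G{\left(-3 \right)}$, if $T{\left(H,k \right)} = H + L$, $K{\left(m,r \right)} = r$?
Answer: $-13$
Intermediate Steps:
$L = -5$ ($L = 0 - 5 = -5$)
$T{\left(H,k \right)} = -5 + H$ ($T{\left(H,k \right)} = H - 5 = -5 + H$)
$G{\left(U \right)} = -13$ ($G{\left(U \right)} = -4 + \left(-3\right) 3 \cdot 1 = -4 - 9 = -13$)
$\left(\left(T{\left(0,-1 \right)} - K{\left(6,1 \right)}\right) + 7\right) G{\left(-3 \right)} = \left(\left(\left(-5 + 0\right) - 1\right) + 7\right) \left(-13\right) = \left(\left(-5 - 1\right) + 7\right) \left(-13\right) = \left(-6 + 7\right) \left(-13\right) = 1 \left(-13\right) = -13$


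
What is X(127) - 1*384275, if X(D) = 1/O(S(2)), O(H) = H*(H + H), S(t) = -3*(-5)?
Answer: -172923749/450 ≈ -3.8428e+5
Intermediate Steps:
S(t) = 15
O(H) = 2*H² (O(H) = H*(2*H) = 2*H²)
X(D) = 1/450 (X(D) = 1/(2*15²) = 1/(2*225) = 1/450)
X(127) - 1*384275 = 1/450 - 1*384275 = 1/450 - 384275 = -172923749/450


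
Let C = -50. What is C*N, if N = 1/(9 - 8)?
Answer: -50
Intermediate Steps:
N = 1 (N = 1/1 = 1)
C*N = -50*1 = -50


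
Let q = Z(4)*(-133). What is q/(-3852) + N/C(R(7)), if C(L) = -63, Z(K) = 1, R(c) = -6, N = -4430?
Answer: 1896971/26964 ≈ 70.352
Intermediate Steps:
q = -133 (q = 1*(-133) = -133)
q/(-3852) + N/C(R(7)) = -133/(-3852) - 4430/(-63) = -133*(-1/3852) - 4430*(-1/63) = 133/3852 + 4430/63 = 1896971/26964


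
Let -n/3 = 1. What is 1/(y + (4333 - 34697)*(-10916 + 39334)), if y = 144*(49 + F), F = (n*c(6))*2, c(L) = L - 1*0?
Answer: -1/862882280 ≈ -1.1589e-9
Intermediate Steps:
c(L) = L (c(L) = L + 0 = L)
n = -3 (n = -3*1 = -3)
F = -36 (F = -3*6*2 = -18*2 = -36)
y = 1872 (y = 144*(49 - 36) = 144*13 = 1872)
1/(y + (4333 - 34697)*(-10916 + 39334)) = 1/(1872 + (4333 - 34697)*(-10916 + 39334)) = 1/(1872 - 30364*28418) = 1/(1872 - 862884152) = 1/(-862882280) = -1/862882280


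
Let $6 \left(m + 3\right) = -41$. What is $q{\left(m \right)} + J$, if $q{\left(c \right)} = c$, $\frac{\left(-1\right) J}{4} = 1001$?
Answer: $- \frac{24083}{6} \approx -4013.8$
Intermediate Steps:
$m = - \frac{59}{6}$ ($m = -3 + \frac{1}{6} \left(-41\right) = -3 - \frac{41}{6} = - \frac{59}{6} \approx -9.8333$)
$J = -4004$ ($J = \left(-4\right) 1001 = -4004$)
$q{\left(m \right)} + J = - \frac{59}{6} - 4004 = - \frac{24083}{6}$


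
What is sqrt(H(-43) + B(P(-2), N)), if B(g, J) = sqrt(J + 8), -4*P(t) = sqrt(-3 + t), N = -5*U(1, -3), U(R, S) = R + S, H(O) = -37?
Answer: sqrt(-37 + 3*sqrt(2)) ≈ 5.7234*I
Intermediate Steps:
N = 10 (N = -5*(1 - 3) = -5*(-2) = 10)
P(t) = -sqrt(-3 + t)/4
B(g, J) = sqrt(8 + J)
sqrt(H(-43) + B(P(-2), N)) = sqrt(-37 + sqrt(8 + 10)) = sqrt(-37 + sqrt(18)) = sqrt(-37 + 3*sqrt(2))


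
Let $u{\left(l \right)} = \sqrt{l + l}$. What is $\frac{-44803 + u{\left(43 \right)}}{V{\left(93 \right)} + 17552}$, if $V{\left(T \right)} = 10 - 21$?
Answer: $- \frac{44803}{17541} + \frac{\sqrt{86}}{17541} \approx -2.5537$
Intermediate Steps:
$u{\left(l \right)} = \sqrt{2} \sqrt{l}$ ($u{\left(l \right)} = \sqrt{2 l} = \sqrt{2} \sqrt{l}$)
$V{\left(T \right)} = -11$
$\frac{-44803 + u{\left(43 \right)}}{V{\left(93 \right)} + 17552} = \frac{-44803 + \sqrt{2} \sqrt{43}}{-11 + 17552} = \frac{-44803 + \sqrt{86}}{17541} = \left(-44803 + \sqrt{86}\right) \frac{1}{17541} = - \frac{44803}{17541} + \frac{\sqrt{86}}{17541}$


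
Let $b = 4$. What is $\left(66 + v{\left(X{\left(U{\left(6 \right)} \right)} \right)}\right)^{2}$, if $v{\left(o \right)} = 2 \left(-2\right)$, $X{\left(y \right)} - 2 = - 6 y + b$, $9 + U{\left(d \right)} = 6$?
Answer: $3844$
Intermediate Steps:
$U{\left(d \right)} = -3$ ($U{\left(d \right)} = -9 + 6 = -3$)
$X{\left(y \right)} = 6 - 6 y$ ($X{\left(y \right)} = 2 - \left(-4 + 6 y\right) = 6 - 6 y$)
$v{\left(o \right)} = -4$
$\left(66 + v{\left(X{\left(U{\left(6 \right)} \right)} \right)}\right)^{2} = \left(66 - 4\right)^{2} = 62^{2} = 3844$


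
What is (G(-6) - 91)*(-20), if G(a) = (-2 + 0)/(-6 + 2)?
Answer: 1810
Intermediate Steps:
G(a) = 1/2 (G(a) = -2/(-4) = -2*(-1/4) = 1/2)
(G(-6) - 91)*(-20) = (1/2 - 91)*(-20) = -181/2*(-20) = 1810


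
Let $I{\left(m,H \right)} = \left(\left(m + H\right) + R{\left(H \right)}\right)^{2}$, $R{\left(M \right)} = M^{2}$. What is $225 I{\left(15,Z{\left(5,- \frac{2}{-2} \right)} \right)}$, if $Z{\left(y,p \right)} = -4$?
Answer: $164025$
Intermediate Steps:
$I{\left(m,H \right)} = \left(H + m + H^{2}\right)^{2}$ ($I{\left(m,H \right)} = \left(\left(m + H\right) + H^{2}\right)^{2} = \left(\left(H + m\right) + H^{2}\right)^{2} = \left(H + m + H^{2}\right)^{2}$)
$225 I{\left(15,Z{\left(5,- \frac{2}{-2} \right)} \right)} = 225 \left(-4 + 15 + \left(-4\right)^{2}\right)^{2} = 225 \left(-4 + 15 + 16\right)^{2} = 225 \cdot 27^{2} = 225 \cdot 729 = 164025$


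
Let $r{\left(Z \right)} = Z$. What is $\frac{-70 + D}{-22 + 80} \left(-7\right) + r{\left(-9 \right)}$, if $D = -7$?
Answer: $\frac{17}{58} \approx 0.2931$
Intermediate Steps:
$\frac{-70 + D}{-22 + 80} \left(-7\right) + r{\left(-9 \right)} = \frac{-70 - 7}{-22 + 80} \left(-7\right) - 9 = - \frac{77}{58} \left(-7\right) - 9 = \left(-77\right) \frac{1}{58} \left(-7\right) - 9 = \left(- \frac{77}{58}\right) \left(-7\right) - 9 = \frac{539}{58} - 9 = \frac{17}{58}$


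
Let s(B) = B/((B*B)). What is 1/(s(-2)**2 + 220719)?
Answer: 4/882877 ≈ 4.5306e-6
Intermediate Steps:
s(B) = 1/B (s(B) = B/(B**2) = B/B**2 = 1/B)
1/(s(-2)**2 + 220719) = 1/((1/(-2))**2 + 220719) = 1/((-1/2)**2 + 220719) = 1/(1/4 + 220719) = 1/(882877/4) = 4/882877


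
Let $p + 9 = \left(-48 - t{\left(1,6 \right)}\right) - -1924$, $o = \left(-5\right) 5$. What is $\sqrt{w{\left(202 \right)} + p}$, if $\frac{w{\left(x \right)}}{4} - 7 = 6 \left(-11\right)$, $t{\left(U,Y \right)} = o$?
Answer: $6 \sqrt{46} \approx 40.694$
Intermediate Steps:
$o = -25$
$t{\left(U,Y \right)} = -25$
$w{\left(x \right)} = -236$ ($w{\left(x \right)} = 28 + 4 \cdot 6 \left(-11\right) = 28 + 4 \left(-66\right) = 28 - 264 = -236$)
$p = 1892$ ($p = -9 - -1901 = -9 + \left(\left(-48 + 25\right) + 1924\right) = -9 + \left(-23 + 1924\right) = -9 + 1901 = 1892$)
$\sqrt{w{\left(202 \right)} + p} = \sqrt{-236 + 1892} = \sqrt{1656} = 6 \sqrt{46}$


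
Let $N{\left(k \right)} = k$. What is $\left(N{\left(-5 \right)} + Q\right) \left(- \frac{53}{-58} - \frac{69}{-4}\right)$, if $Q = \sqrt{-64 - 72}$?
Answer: $- \frac{10535}{116} + \frac{2107 i \sqrt{34}}{58} \approx -90.819 + 211.82 i$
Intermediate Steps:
$Q = 2 i \sqrt{34}$ ($Q = \sqrt{-136} = 2 i \sqrt{34} \approx 11.662 i$)
$\left(N{\left(-5 \right)} + Q\right) \left(- \frac{53}{-58} - \frac{69}{-4}\right) = \left(-5 + 2 i \sqrt{34}\right) \left(- \frac{53}{-58} - \frac{69}{-4}\right) = \left(-5 + 2 i \sqrt{34}\right) \left(\left(-53\right) \left(- \frac{1}{58}\right) - - \frac{69}{4}\right) = \left(-5 + 2 i \sqrt{34}\right) \left(\frac{53}{58} + \frac{69}{4}\right) = \left(-5 + 2 i \sqrt{34}\right) \frac{2107}{116} = - \frac{10535}{116} + \frac{2107 i \sqrt{34}}{58}$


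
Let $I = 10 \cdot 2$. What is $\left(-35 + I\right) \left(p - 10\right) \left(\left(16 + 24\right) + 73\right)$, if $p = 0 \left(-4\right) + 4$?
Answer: $10170$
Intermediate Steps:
$p = 4$ ($p = 0 + 4 = 4$)
$I = 20$
$\left(-35 + I\right) \left(p - 10\right) \left(\left(16 + 24\right) + 73\right) = \left(-35 + 20\right) \left(4 - 10\right) \left(\left(16 + 24\right) + 73\right) = \left(-15\right) \left(-6\right) \left(40 + 73\right) = 90 \cdot 113 = 10170$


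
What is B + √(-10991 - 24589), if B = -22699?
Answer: -22699 + 2*I*√8895 ≈ -22699.0 + 188.63*I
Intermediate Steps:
B + √(-10991 - 24589) = -22699 + √(-10991 - 24589) = -22699 + √(-35580) = -22699 + 2*I*√8895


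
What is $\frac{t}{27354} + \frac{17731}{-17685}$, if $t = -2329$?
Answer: $- \frac{175400713}{161251830} \approx -1.0877$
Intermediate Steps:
$\frac{t}{27354} + \frac{17731}{-17685} = - \frac{2329}{27354} + \frac{17731}{-17685} = \left(-2329\right) \frac{1}{27354} + 17731 \left(- \frac{1}{17685}\right) = - \frac{2329}{27354} - \frac{17731}{17685} = - \frac{175400713}{161251830}$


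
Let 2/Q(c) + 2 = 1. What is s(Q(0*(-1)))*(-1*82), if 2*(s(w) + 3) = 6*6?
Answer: -1230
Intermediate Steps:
Q(c) = -2 (Q(c) = 2/(-2 + 1) = 2/(-1) = 2*(-1) = -2)
s(w) = 15 (s(w) = -3 + (6*6)/2 = -3 + (½)*36 = -3 + 18 = 15)
s(Q(0*(-1)))*(-1*82) = 15*(-1*82) = 15*(-82) = -1230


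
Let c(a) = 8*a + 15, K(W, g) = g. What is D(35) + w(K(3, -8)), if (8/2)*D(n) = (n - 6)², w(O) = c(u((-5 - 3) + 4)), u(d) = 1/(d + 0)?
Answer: 893/4 ≈ 223.25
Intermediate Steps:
u(d) = 1/d
c(a) = 15 + 8*a
w(O) = 13 (w(O) = 15 + 8/((-5 - 3) + 4) = 15 + 8/(-8 + 4) = 15 + 8/(-4) = 15 + 8*(-¼) = 15 - 2 = 13)
D(n) = (-6 + n)²/4 (D(n) = (n - 6)²/4 = (-6 + n)²/4)
D(35) + w(K(3, -8)) = (-6 + 35)²/4 + 13 = (¼)*29² + 13 = (¼)*841 + 13 = 841/4 + 13 = 893/4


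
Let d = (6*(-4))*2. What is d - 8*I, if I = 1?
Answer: -56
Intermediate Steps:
d = -48 (d = -24*2 = -48)
d - 8*I = -48 - 8*1 = -48 - 8 = -56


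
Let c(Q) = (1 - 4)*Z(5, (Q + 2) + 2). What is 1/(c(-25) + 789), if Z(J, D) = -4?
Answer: 1/801 ≈ 0.0012484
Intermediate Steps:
c(Q) = 12 (c(Q) = (1 - 4)*(-4) = -3*(-4) = 12)
1/(c(-25) + 789) = 1/(12 + 789) = 1/801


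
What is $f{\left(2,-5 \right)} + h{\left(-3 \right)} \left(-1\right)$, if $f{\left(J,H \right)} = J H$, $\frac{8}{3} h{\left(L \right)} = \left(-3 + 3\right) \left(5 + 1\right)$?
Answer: $-10$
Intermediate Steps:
$h{\left(L \right)} = 0$ ($h{\left(L \right)} = \frac{3 \left(-3 + 3\right) \left(5 + 1\right)}{8} = \frac{3 \cdot 0 \cdot 6}{8} = \frac{3}{8} \cdot 0 = 0$)
$f{\left(J,H \right)} = H J$
$f{\left(2,-5 \right)} + h{\left(-3 \right)} \left(-1\right) = \left(-5\right) 2 + 0 \left(-1\right) = -10 + 0 = -10$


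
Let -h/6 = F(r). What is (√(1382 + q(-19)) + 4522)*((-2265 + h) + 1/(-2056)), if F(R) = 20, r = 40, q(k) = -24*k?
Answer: -11086951421/1028 - 4903561*√1838/2056 ≈ -1.0887e+7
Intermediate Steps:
h = -120 (h = -6*20 = -120)
(√(1382 + q(-19)) + 4522)*((-2265 + h) + 1/(-2056)) = (√(1382 - 24*(-19)) + 4522)*((-2265 - 120) + 1/(-2056)) = (√(1382 + 456) + 4522)*(-2385 - 1/2056) = (√1838 + 4522)*(-4903561/2056) = (4522 + √1838)*(-4903561/2056) = -11086951421/1028 - 4903561*√1838/2056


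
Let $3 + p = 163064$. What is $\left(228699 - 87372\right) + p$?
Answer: $304388$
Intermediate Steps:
$p = 163061$ ($p = -3 + 163064 = 163061$)
$\left(228699 - 87372\right) + p = \left(228699 - 87372\right) + 163061 = 141327 + 163061 = 304388$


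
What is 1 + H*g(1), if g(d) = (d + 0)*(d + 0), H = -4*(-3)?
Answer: 13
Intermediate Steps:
H = 12
g(d) = d**2 (g(d) = d*d = d**2)
1 + H*g(1) = 1 + 12*1**2 = 1 + 12*1 = 1 + 12 = 13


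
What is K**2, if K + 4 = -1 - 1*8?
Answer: 169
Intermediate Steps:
K = -13 (K = -4 + (-1 - 1*8) = -4 + (-1 - 8) = -4 - 9 = -13)
K**2 = (-13)**2 = 169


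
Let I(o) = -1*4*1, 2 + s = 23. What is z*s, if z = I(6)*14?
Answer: -1176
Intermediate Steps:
s = 21 (s = -2 + 23 = 21)
I(o) = -4 (I(o) = -4*1 = -4)
z = -56 (z = -4*14 = -56)
z*s = -56*21 = -1176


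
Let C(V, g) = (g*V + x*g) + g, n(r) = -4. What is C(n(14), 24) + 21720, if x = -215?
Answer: 16488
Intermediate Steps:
C(V, g) = -214*g + V*g (C(V, g) = (g*V - 215*g) + g = (V*g - 215*g) + g = (-215*g + V*g) + g = -214*g + V*g)
C(n(14), 24) + 21720 = 24*(-214 - 4) + 21720 = 24*(-218) + 21720 = -5232 + 21720 = 16488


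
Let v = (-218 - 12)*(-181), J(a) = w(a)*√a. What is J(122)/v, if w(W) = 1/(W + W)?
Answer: √122/10157720 ≈ 1.0874e-6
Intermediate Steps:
w(W) = 1/(2*W)
J(a) = 1/(2*√a) (J(a) = (1/(2*a))*√a = 1/(2*√a))
v = 41630 (v = -230*(-181) = 41630)
J(122)/v = (1/(2*√122))/41630 = ((√122/122)/2)*(1/41630) = (√122/244)*(1/41630) = √122/10157720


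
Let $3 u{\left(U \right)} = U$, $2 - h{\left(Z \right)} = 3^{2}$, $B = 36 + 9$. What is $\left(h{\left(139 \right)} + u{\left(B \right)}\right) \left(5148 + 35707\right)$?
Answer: $326840$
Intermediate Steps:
$B = 45$
$h{\left(Z \right)} = -7$ ($h{\left(Z \right)} = 2 - 3^{2} = 2 - 9 = -7$)
$u{\left(U \right)} = \frac{U}{3}$
$\left(h{\left(139 \right)} + u{\left(B \right)}\right) \left(5148 + 35707\right) = \left(-7 + \frac{1}{3} \cdot 45\right) \left(5148 + 35707\right) = \left(-7 + 15\right) 40855 = 8 \cdot 40855 = 326840$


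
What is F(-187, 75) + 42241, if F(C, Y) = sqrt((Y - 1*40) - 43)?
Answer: 42241 + 2*I*sqrt(2) ≈ 42241.0 + 2.8284*I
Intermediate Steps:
F(C, Y) = sqrt(-83 + Y) (F(C, Y) = sqrt((Y - 40) - 43) = sqrt((-40 + Y) - 43) = sqrt(-83 + Y))
F(-187, 75) + 42241 = sqrt(-83 + 75) + 42241 = sqrt(-8) + 42241 = 2*I*sqrt(2) + 42241 = 42241 + 2*I*sqrt(2)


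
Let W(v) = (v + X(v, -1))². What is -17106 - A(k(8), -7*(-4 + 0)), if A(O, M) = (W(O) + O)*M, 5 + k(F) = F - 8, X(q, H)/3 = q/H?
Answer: -19766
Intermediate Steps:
X(q, H) = 3*q/H (X(q, H) = 3*(q/H) = 3*q/H)
k(F) = -13 + F (k(F) = -5 + (F - 8) = -5 + (-8 + F) = -13 + F)
W(v) = 4*v² (W(v) = (v + 3*v/(-1))² = (v + 3*v*(-1))² = (v - 3*v)² = (-2*v)² = 4*v²)
A(O, M) = M*(O + 4*O²) (A(O, M) = (4*O² + O)*M = (O + 4*O²)*M = M*(O + 4*O²))
-17106 - A(k(8), -7*(-4 + 0)) = -17106 - (-7*(-4 + 0))*(-13 + 8)*(1 + 4*(-13 + 8)) = -17106 - (-7*(-4))*(-5)*(1 + 4*(-5)) = -17106 - 28*(-5)*(1 - 20) = -17106 - 28*(-5)*(-19) = -17106 - 1*2660 = -17106 - 2660 = -19766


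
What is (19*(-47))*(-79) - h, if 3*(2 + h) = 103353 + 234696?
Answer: -42134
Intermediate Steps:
h = 112681 (h = -2 + (103353 + 234696)/3 = -2 + (1/3)*338049 = -2 + 112683 = 112681)
(19*(-47))*(-79) - h = (19*(-47))*(-79) - 1*112681 = -893*(-79) - 112681 = 70547 - 112681 = -42134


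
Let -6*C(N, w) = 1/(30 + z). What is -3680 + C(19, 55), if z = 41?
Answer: -1567681/426 ≈ -3680.0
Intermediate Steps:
C(N, w) = -1/426 (C(N, w) = -1/(6*(30 + 41)) = -⅙/71 = -⅙*1/71 = -1/426)
-3680 + C(19, 55) = -3680 - 1/426 = -1567681/426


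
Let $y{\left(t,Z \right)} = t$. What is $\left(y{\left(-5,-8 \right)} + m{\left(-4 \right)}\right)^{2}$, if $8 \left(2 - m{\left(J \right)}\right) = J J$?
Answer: $25$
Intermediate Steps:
$m{\left(J \right)} = 2 - \frac{J^{2}}{8}$ ($m{\left(J \right)} = 2 - \frac{J J}{8} = 2 - \frac{J^{2}}{8}$)
$\left(y{\left(-5,-8 \right)} + m{\left(-4 \right)}\right)^{2} = \left(-5 + \left(2 - \frac{\left(-4\right)^{2}}{8}\right)\right)^{2} = \left(-5 + \left(2 - 2\right)\right)^{2} = \left(-5 + 0\right)^{2} = \left(-5\right)^{2} = 25$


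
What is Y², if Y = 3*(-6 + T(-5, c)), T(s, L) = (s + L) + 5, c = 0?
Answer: 324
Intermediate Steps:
T(s, L) = 5 + L + s (T(s, L) = (L + s) + 5 = 5 + L + s)
Y = -18 (Y = 3*(-6 + (5 + 0 - 5)) = 3*(-6 + 0) = 3*(-6) = -18)
Y² = (-18)² = 324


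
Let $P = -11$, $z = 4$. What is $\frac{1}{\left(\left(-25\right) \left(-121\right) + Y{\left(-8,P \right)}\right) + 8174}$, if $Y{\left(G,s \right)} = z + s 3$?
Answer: $\frac{1}{11170} \approx 8.9525 \cdot 10^{-5}$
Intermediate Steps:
$Y{\left(G,s \right)} = 4 + 3 s$ ($Y{\left(G,s \right)} = 4 + s 3 = 4 + 3 s$)
$\frac{1}{\left(\left(-25\right) \left(-121\right) + Y{\left(-8,P \right)}\right) + 8174} = \frac{1}{\left(\left(-25\right) \left(-121\right) + \left(4 + 3 \left(-11\right)\right)\right) + 8174} = \frac{1}{\left(3025 + \left(4 - 33\right)\right) + 8174} = \frac{1}{\left(3025 - 29\right) + 8174} = \frac{1}{2996 + 8174} = \frac{1}{11170}$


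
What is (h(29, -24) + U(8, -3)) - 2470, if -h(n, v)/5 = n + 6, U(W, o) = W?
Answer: -2637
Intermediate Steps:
h(n, v) = -30 - 5*n (h(n, v) = -5*(n + 6) = -5*(6 + n) = -30 - 5*n)
(h(29, -24) + U(8, -3)) - 2470 = ((-30 - 5*29) + 8) - 2470 = ((-30 - 145) + 8) - 2470 = (-175 + 8) - 2470 = -167 - 2470 = -2637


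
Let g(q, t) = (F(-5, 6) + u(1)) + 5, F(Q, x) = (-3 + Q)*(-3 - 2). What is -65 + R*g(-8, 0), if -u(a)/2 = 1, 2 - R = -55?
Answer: 2386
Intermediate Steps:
R = 57 (R = 2 - 1*(-55) = 2 + 55 = 57)
u(a) = -2 (u(a) = -2*1 = -2)
F(Q, x) = 15 - 5*Q (F(Q, x) = (-3 + Q)*(-5) = 15 - 5*Q)
g(q, t) = 43 (g(q, t) = ((15 - 5*(-5)) - 2) + 5 = ((15 + 25) - 2) + 5 = (40 - 2) + 5 = 38 + 5 = 43)
-65 + R*g(-8, 0) = -65 + 57*43 = -65 + 2451 = 2386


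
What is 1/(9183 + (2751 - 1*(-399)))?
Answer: 1/12333 ≈ 8.1083e-5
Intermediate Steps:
1/(9183 + (2751 - 1*(-399))) = 1/(9183 + (2751 + 399)) = 1/(9183 + 3150) = 1/12333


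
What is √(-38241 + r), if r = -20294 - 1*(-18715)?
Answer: 2*I*√9955 ≈ 199.55*I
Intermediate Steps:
r = -1579 (r = -20294 + 18715 = -1579)
√(-38241 + r) = √(-38241 - 1579) = √(-39820) = 2*I*√9955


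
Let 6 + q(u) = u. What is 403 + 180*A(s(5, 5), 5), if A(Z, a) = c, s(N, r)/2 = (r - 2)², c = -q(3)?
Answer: 943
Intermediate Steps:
q(u) = -6 + u
c = 3 (c = -(-6 + 3) = -1*(-3) = 3)
s(N, r) = 2*(-2 + r)² (s(N, r) = 2*(r - 2)² = 2*(-2 + r)²)
A(Z, a) = 3
403 + 180*A(s(5, 5), 5) = 403 + 180*3 = 403 + 540 = 943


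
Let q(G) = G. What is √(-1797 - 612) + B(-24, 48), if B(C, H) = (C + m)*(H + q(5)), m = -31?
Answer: -2915 + I*√2409 ≈ -2915.0 + 49.082*I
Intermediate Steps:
B(C, H) = (-31 + C)*(5 + H) (B(C, H) = (C - 31)*(H + 5) = (-31 + C)*(5 + H))
√(-1797 - 612) + B(-24, 48) = √(-1797 - 612) + (-155 - 31*48 + 5*(-24) - 24*48) = √(-2409) + (-155 - 1488 - 120 - 1152) = I*√2409 - 2915 = -2915 + I*√2409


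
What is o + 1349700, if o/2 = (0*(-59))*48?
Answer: 1349700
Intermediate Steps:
o = 0 (o = 2*((0*(-59))*48) = 2*(0*48) = 2*0 = 0)
o + 1349700 = 0 + 1349700 = 1349700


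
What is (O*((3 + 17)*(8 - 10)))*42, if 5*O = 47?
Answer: -15792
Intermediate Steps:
O = 47/5 (O = (⅕)*47 = 47/5 ≈ 9.4000)
(O*((3 + 17)*(8 - 10)))*42 = (47*((3 + 17)*(8 - 10))/5)*42 = (47*(20*(-2))/5)*42 = ((47/5)*(-40))*42 = -376*42 = -15792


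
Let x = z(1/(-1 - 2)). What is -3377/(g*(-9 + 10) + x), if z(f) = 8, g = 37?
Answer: -3377/45 ≈ -75.044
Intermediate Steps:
x = 8
-3377/(g*(-9 + 10) + x) = -3377/(37*(-9 + 10) + 8) = -3377/(37*1 + 8) = -3377/(37 + 8) = -3377/45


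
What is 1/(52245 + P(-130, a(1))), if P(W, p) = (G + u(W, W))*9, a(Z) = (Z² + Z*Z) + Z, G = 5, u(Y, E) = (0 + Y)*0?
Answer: 1/52290 ≈ 1.9124e-5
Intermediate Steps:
u(Y, E) = 0 (u(Y, E) = Y*0 = 0)
a(Z) = Z + 2*Z² (a(Z) = (Z² + Z²) + Z = 2*Z² + Z = Z + 2*Z²)
P(W, p) = 45 (P(W, p) = (5 + 0)*9 = 5*9 = 45)
1/(52245 + P(-130, a(1))) = 1/(52245 + 45) = 1/52290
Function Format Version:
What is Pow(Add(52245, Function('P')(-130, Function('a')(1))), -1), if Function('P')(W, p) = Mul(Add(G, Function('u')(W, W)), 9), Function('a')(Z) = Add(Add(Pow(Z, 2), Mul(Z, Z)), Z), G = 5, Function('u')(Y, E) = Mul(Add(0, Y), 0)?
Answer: Rational(1, 52290) ≈ 1.9124e-5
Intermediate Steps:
Function('u')(Y, E) = 0 (Function('u')(Y, E) = Mul(Y, 0) = 0)
Function('a')(Z) = Add(Z, Mul(2, Pow(Z, 2))) (Function('a')(Z) = Add(Add(Pow(Z, 2), Pow(Z, 2)), Z) = Add(Mul(2, Pow(Z, 2)), Z) = Add(Z, Mul(2, Pow(Z, 2))))
Function('P')(W, p) = 45 (Function('P')(W, p) = Mul(Add(5, 0), 9) = Mul(5, 9) = 45)
Pow(Add(52245, Function('P')(-130, Function('a')(1))), -1) = Pow(Add(52245, 45), -1) = Pow(52290, -1) = Rational(1, 52290)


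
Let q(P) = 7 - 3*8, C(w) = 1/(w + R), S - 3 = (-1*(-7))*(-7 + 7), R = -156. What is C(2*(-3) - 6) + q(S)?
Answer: -2857/168 ≈ -17.006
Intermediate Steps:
S = 3 (S = 3 + (-1*(-7))*(-7 + 7) = 3 + 7*0 = 3 + 0 = 3)
C(w) = 1/(-156 + w) (C(w) = 1/(w - 156) = 1/(-156 + w))
q(P) = -17 (q(P) = 7 - 24 = -17)
C(2*(-3) - 6) + q(S) = 1/(-156 + (2*(-3) - 6)) - 17 = 1/(-156 + (-6 - 6)) - 17 = 1/(-156 - 12) - 17 = 1/(-168) - 17 = -1/168 - 17 = -2857/168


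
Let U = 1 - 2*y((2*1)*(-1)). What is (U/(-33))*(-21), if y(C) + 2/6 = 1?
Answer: -7/33 ≈ -0.21212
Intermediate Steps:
y(C) = ⅔ (y(C) = -⅓ + 1 = ⅔)
U = -⅓ (U = 1 - 2*⅔ = 1 - 4/3 = -⅓ ≈ -0.33333)
(U/(-33))*(-21) = -⅓/(-33)*(-21) = -⅓*(-1/33)*(-21) = (1/99)*(-21) = -7/33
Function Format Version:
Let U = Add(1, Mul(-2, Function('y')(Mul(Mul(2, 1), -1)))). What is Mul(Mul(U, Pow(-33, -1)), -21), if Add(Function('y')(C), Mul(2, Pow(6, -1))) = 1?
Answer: Rational(-7, 33) ≈ -0.21212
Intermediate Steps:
Function('y')(C) = Rational(2, 3) (Function('y')(C) = Add(Rational(-1, 3), 1) = Rational(2, 3))
U = Rational(-1, 3) (U = Add(1, Mul(-2, Rational(2, 3))) = Add(1, Rational(-4, 3)) = Rational(-1, 3) ≈ -0.33333)
Mul(Mul(U, Pow(-33, -1)), -21) = Mul(Mul(Rational(-1, 3), Pow(-33, -1)), -21) = Mul(Mul(Rational(-1, 3), Rational(-1, 33)), -21) = Mul(Rational(1, 99), -21) = Rational(-7, 33)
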